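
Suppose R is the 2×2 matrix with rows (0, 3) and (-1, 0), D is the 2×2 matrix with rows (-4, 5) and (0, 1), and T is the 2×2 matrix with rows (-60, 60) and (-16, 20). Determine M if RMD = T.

M = [[-4, 0], [5, -5]]

M = R⁻¹TD⁻¹ (apply R⁻¹ on the left and D⁻¹ on the right).
R has determinant 3; R⁻¹ = [[0, -1], [1/3, 0]].
det D = -4; the adjugate gives D⁻¹ = [[-1/4, 5/4], [0, 1]].
R⁻¹T = [[16, -20], [-20, 20]].
M = (R⁻¹T)D⁻¹ = [[-4, 0], [5, -5]].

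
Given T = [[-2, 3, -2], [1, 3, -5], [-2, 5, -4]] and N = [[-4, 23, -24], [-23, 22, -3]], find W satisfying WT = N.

Right-multiplying both sides by T⁻¹ gives W = NT⁻¹.
det T = -6, so T⁻¹ = [[-13/6, -1/3, 3/2], [-7/3, -2/3, 2], [-11/6, -2/3, 3/2]].
W = NT⁻¹ = [[-4, 23, -24], [-23, 22, -3]] · [[-13/6, -1/3, 3/2], [-7/3, -2/3, 2], [-11/6, -2/3, 3/2]] = [[-1, 2, 4], [4, -5, 5]].

W = [[-1, 2, 4], [4, -5, 5]]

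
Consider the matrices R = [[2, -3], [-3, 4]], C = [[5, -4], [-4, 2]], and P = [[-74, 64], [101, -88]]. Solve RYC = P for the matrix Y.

Y = [[-3, -2], [4, 0]]

Left-multiply by R⁻¹ and right-multiply by C⁻¹: Y = R⁻¹PC⁻¹.
det R = -1, so R⁻¹ = [[-4, -3], [-3, -2]].
det C = -6; the adjugate gives C⁻¹ = [[-1/3, -2/3], [-2/3, -5/6]].
R⁻¹P = [[-7, 8], [20, -16]].
Y = (R⁻¹P)C⁻¹ = [[-3, -2], [4, 0]].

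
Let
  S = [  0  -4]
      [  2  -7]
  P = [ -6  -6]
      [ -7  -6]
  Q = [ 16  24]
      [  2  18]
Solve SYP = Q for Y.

Y = [[1, 1], [3, -2]]

Left-multiply by S⁻¹ and right-multiply by P⁻¹: Y = S⁻¹QP⁻¹.
S has determinant 8; S⁻¹ = [[-7/8, 1/2], [-1/4, 0]].
det P = -6; the adjugate gives P⁻¹ = [[1, -1], [-7/6, 1]].
S⁻¹Q = [[-13, -12], [-4, -6]].
Y = (S⁻¹Q)P⁻¹ = [[1, 1], [3, -2]].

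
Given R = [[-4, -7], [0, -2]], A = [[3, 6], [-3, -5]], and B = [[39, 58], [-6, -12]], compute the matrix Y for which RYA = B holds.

Y = [[0, 5], [1, 0]]

Left-multiply by R⁻¹ and right-multiply by A⁻¹: Y = R⁻¹BA⁻¹.
det R = 8; the adjugate gives R⁻¹ = [[-1/4, 7/8], [0, -1/2]].
det A = 3; the adjugate gives A⁻¹ = [[-5/3, -2], [1, 1]].
R⁻¹B = [[-15, -25], [3, 6]].
Y = (R⁻¹B)A⁻¹ = [[0, 5], [1, 0]].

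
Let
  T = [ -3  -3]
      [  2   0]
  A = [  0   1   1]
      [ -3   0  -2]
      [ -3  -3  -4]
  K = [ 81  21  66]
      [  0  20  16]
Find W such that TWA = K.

W = [[4, 2, -2], [-2, 4, 5]]

W = T⁻¹KA⁻¹ (apply T⁻¹ on the left and A⁻¹ on the right).
det T = 6, so T⁻¹ = [[0, 1/2], [-1/3, -1/2]].
det A = 3, so A⁻¹ = [[-2, 1/3, -2/3], [-2, 1, -1], [3, -1, 1]].
T⁻¹K = [[0, 10, 8], [-27, -17, -30]].
W = (T⁻¹K)A⁻¹ = [[4, 2, -2], [-2, 4, 5]].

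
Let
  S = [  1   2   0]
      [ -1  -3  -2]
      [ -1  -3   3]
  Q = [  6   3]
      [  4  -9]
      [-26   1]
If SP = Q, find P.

S is on the left of P, so left-multiply by S⁻¹: P = S⁻¹Q.
det S = -5, so S⁻¹ = [[3, 6/5, 4/5], [-1, -3/5, -2/5], [0, -1/5, 1/5]].
P = S⁻¹Q = [[3, 6/5, 4/5], [-1, -3/5, -2/5], [0, -1/5, 1/5]] · [[6, 3], [4, -9], [-26, 1]] = [[2, -1], [2, 2], [-6, 2]].

P = [[2, -1], [2, 2], [-6, 2]]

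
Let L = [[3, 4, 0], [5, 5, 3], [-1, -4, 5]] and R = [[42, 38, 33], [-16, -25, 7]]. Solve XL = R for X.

X = [[5, 6, 3], [-3, -1, 2]]

Right-multiplying both sides by L⁻¹ gives X = RL⁻¹.
det L = -1; the adjugate gives L⁻¹ = [[-37, 20, -12], [28, -15, 9], [15, -8, 5]].
X = RL⁻¹ = [[42, 38, 33], [-16, -25, 7]] · [[-37, 20, -12], [28, -15, 9], [15, -8, 5]] = [[5, 6, 3], [-3, -1, 2]].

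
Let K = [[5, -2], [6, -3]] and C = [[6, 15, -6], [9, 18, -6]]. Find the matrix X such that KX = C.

K is on the left of X, so left-multiply by K⁻¹: X = K⁻¹C.
det K = -3; the adjugate gives K⁻¹ = [[1, -2/3], [2, -5/3]].
X = K⁻¹C = [[1, -2/3], [2, -5/3]] · [[6, 15, -6], [9, 18, -6]] = [[0, 3, -2], [-3, 0, -2]].

X = [[0, 3, -2], [-3, 0, -2]]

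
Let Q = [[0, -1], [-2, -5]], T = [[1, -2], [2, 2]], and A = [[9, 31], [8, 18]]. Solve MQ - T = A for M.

MQ = A + T = [[10, 29], [10, 20]].
Since Q sits to the right of M, M = (A + T)Q⁻¹.
Q has determinant -2; Q⁻¹ = [[5/2, -1/2], [-1, 0]].
M = (A + T)Q⁻¹ = [[-4, -5], [5, -5]].

M = [[-4, -5], [5, -5]]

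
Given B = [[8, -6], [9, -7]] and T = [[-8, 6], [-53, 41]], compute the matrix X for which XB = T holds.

Right-multiplying both sides by B⁻¹ gives X = TB⁻¹.
B has determinant -2; B⁻¹ = [[7/2, -3], [9/2, -4]].
X = TB⁻¹ = [[-8, 6], [-53, 41]] · [[7/2, -3], [9/2, -4]] = [[-1, 0], [-1, -5]].

X = [[-1, 0], [-1, -5]]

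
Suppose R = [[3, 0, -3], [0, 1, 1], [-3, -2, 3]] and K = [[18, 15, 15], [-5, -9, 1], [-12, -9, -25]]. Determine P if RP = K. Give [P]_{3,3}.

-4

R is on the left of P, so left-multiply by R⁻¹: P = R⁻¹K.
det R = 6, so R⁻¹ = [[5/6, 1, 1/2], [-1/2, 0, -1/2], [1/2, 1, 1/2]].
P = R⁻¹K = [[5/6, 1, 1/2], [-1/2, 0, -1/2], [1/2, 1, 1/2]] · [[18, 15, 15], [-5, -9, 1], [-12, -9, -25]] = [[4, -1, 1], [-3, -3, 5], [-2, -6, -4]].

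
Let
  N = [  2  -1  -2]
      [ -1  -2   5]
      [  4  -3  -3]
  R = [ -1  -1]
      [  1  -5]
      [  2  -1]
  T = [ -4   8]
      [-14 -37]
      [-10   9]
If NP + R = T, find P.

NP = T − R = [[-3, 9], [-15, -32], [-12, 10]].
N is on the left of P, so left-multiply by N⁻¹: P = N⁻¹(T − R).
N has determinant 3; N⁻¹ = [[7, 1, -3], [17/3, 2/3, -8/3], [11/3, 2/3, -5/3]].
P = N⁻¹(T − R) = [[0, 1], [5, 3], [-1, -5]].

P = [[0, 1], [5, 3], [-1, -5]]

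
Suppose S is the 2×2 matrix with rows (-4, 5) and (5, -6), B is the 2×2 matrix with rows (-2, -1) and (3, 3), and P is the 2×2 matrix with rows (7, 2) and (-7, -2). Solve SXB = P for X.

X = [[-5, -1], [-5, -1]]

Isolating X: multiply by S⁻¹ from the left and B⁻¹ from the right, so X = S⁻¹PB⁻¹.
det S = -1; the adjugate gives S⁻¹ = [[6, 5], [5, 4]].
B has determinant -3; B⁻¹ = [[-1, -1/3], [1, 2/3]].
S⁻¹P = [[7, 2], [7, 2]].
X = (S⁻¹P)B⁻¹ = [[-5, -1], [-5, -1]].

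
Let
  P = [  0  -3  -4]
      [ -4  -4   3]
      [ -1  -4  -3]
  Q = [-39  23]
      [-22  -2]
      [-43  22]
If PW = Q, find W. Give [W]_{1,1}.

5

P is on the left of W, so left-multiply by P⁻¹: W = P⁻¹Q.
det P = -3; the adjugate gives P⁻¹ = [[-8, -7/3, 25/3], [5, 4/3, -16/3], [-4, -1, 4]].
W = P⁻¹Q = [[-8, -7/3, 25/3], [5, 4/3, -16/3], [-4, -1, 4]] · [[-39, 23], [-22, -2], [-43, 22]] = [[5, 4], [5, -5], [6, -2]].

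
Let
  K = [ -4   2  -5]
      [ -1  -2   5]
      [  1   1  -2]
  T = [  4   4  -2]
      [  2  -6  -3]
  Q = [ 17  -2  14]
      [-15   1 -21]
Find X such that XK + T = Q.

XK = Q − T = [[13, -6, 16], [-17, 7, -18]].
K is on the right of X, so right-multiply by K⁻¹: X = (Q − T)K⁻¹.
det K = 5; the adjugate gives K⁻¹ = [[-1/5, -1/5, 0], [3/5, 13/5, 5], [1/5, 6/5, 2]].
X = (Q − T)K⁻¹ = [[-3, 1, 2], [4, 0, -1]].

X = [[-3, 1, 2], [4, 0, -1]]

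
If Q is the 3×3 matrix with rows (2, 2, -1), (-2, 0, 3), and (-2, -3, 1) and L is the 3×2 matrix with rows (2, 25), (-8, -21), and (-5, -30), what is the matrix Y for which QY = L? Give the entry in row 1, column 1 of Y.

-5

Q is on the left of Y, so left-multiply by Q⁻¹: Y = Q⁻¹L.
det Q = 4, so Q⁻¹ = [[9/4, 1/4, 3/2], [-1, 0, -1], [3/2, 1/2, 1]].
Y = Q⁻¹L = [[9/4, 1/4, 3/2], [-1, 0, -1], [3/2, 1/2, 1]] · [[2, 25], [-8, -21], [-5, -30]] = [[-5, 6], [3, 5], [-6, -3]].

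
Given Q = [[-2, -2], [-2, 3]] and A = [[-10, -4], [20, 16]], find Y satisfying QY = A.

Y = [[-1, -2], [6, 4]]

Left-multiplying both sides by Q⁻¹ gives Y = Q⁻¹A.
Q has determinant -10; Q⁻¹ = [[-3/10, -1/5], [-1/5, 1/5]].
Y = Q⁻¹A = [[-3/10, -1/5], [-1/5, 1/5]] · [[-10, -4], [20, 16]] = [[-1, -2], [6, 4]].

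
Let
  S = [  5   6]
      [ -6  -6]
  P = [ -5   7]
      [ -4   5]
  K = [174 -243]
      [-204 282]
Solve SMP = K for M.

M = [[-2, -5], [-4, 4]]

Isolating M: multiply by S⁻¹ from the left and P⁻¹ from the right, so M = S⁻¹KP⁻¹.
det S = 6, so S⁻¹ = [[-1, -1], [1, 5/6]].
det P = 3, so P⁻¹ = [[5/3, -7/3], [4/3, -5/3]].
S⁻¹K = [[30, -39], [4, -8]].
M = (S⁻¹K)P⁻¹ = [[-2, -5], [-4, 4]].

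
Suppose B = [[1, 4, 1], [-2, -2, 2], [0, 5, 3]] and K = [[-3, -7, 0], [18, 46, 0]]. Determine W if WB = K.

W = [[-3, 0, 1], [6, -6, 2]]

B is on the right of W, so right-multiply by B⁻¹: W = KB⁻¹.
B has determinant -2; B⁻¹ = [[8, 7/2, -5], [-3, -3/2, 2], [5, 5/2, -3]].
W = KB⁻¹ = [[-3, -7, 0], [18, 46, 0]] · [[8, 7/2, -5], [-3, -3/2, 2], [5, 5/2, -3]] = [[-3, 0, 1], [6, -6, 2]].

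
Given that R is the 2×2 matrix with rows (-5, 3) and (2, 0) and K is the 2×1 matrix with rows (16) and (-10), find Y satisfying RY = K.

Y = [[-5], [-3]]

R is on the left of Y, so left-multiply by R⁻¹: Y = R⁻¹K.
det R = -6; the adjugate gives R⁻¹ = [[0, 1/2], [1/3, 5/6]].
Y = R⁻¹K = [[0, 1/2], [1/3, 5/6]] · [[16], [-10]] = [[-5], [-3]].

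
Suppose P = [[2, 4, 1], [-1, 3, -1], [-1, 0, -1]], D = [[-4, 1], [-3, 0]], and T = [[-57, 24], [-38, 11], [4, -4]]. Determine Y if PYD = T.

Left-multiply by P⁻¹ and right-multiply by D⁻¹: Y = P⁻¹TD⁻¹.
det P = -3, so P⁻¹ = [[1, -4/3, 7/3], [0, 1/3, -1/3], [-1, 4/3, -10/3]].
D has determinant 3; D⁻¹ = [[0, -1/3], [1, -4/3]].
P⁻¹T = [[3, 0], [-14, 5], [-7, 4]].
Y = (P⁻¹T)D⁻¹ = [[0, -1], [5, -2], [4, -3]].

Y = [[0, -1], [5, -2], [4, -3]]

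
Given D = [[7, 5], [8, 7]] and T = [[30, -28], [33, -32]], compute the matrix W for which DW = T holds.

D is on the left of W, so left-multiply by D⁻¹: W = D⁻¹T.
det D = 9, so D⁻¹ = [[7/9, -5/9], [-8/9, 7/9]].
W = D⁻¹T = [[7/9, -5/9], [-8/9, 7/9]] · [[30, -28], [33, -32]] = [[5, -4], [-1, 0]].

W = [[5, -4], [-1, 0]]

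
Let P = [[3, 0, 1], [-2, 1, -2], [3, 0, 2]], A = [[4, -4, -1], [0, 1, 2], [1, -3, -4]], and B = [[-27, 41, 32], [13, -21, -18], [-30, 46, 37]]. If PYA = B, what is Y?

Isolating Y: multiply by P⁻¹ from the left and A⁻¹ from the right, so Y = P⁻¹BA⁻¹.
det P = 3, so P⁻¹ = [[2/3, 0, -1/3], [-2/3, 1, 4/3], [-1, 0, 1]].
A has determinant 1; A⁻¹ = [[2, -13, -7], [2, -15, -8], [-1, 8, 4]].
P⁻¹B = [[-8, 12, 9], [-9, 13, 10], [-3, 5, 5]].
Y = (P⁻¹B)A⁻¹ = [[-1, -4, -4], [-2, 2, -1], [-1, 4, 1]].

Y = [[-1, -4, -4], [-2, 2, -1], [-1, 4, 1]]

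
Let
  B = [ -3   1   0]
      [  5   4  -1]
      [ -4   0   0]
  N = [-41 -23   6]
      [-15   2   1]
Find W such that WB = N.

W = [[1, -6, 2], [6, -1, -2]]

Right-multiplying both sides by B⁻¹ gives W = NB⁻¹.
det B = 4; the adjugate gives B⁻¹ = [[0, 0, -1/4], [1, 0, -3/4], [4, -1, -17/4]].
W = NB⁻¹ = [[-41, -23, 6], [-15, 2, 1]] · [[0, 0, -1/4], [1, 0, -3/4], [4, -1, -17/4]] = [[1, -6, 2], [6, -1, -2]].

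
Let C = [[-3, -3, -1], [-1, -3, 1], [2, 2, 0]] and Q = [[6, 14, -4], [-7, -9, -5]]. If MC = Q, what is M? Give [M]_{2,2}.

1

Since C sits to the right of M, M = QC⁻¹.
C has determinant -4; C⁻¹ = [[1/2, 1/2, 3/2], [-1/2, -1/2, -1], [-1, 0, -3/2]].
M = QC⁻¹ = [[6, 14, -4], [-7, -9, -5]] · [[1/2, 1/2, 3/2], [-1/2, -1/2, -1], [-1, 0, -3/2]] = [[0, -4, 1], [6, 1, 6]].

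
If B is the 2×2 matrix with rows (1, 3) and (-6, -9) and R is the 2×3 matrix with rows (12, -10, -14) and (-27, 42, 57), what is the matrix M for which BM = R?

M = [[-3, -4, -5], [5, -2, -3]]

B is on the left of M, so left-multiply by B⁻¹: M = B⁻¹R.
det B = 9, so B⁻¹ = [[-1, -1/3], [2/3, 1/9]].
M = B⁻¹R = [[-1, -1/3], [2/3, 1/9]] · [[12, -10, -14], [-27, 42, 57]] = [[-3, -4, -5], [5, -2, -3]].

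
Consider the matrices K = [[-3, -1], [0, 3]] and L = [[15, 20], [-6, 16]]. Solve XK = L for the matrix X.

K is on the right of X, so right-multiply by K⁻¹: X = LK⁻¹.
K has determinant -9; K⁻¹ = [[-1/3, -1/9], [0, 1/3]].
X = LK⁻¹ = [[15, 20], [-6, 16]] · [[-1/3, -1/9], [0, 1/3]] = [[-5, 5], [2, 6]].

X = [[-5, 5], [2, 6]]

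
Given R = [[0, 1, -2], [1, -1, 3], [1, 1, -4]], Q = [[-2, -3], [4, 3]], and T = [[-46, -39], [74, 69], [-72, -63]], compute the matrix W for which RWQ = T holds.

Isolating W: multiply by R⁻¹ from the left and Q⁻¹ from the right, so W = R⁻¹TQ⁻¹.
det R = 3; the adjugate gives R⁻¹ = [[1/3, 2/3, 1/3], [7/3, 2/3, -2/3], [2/3, 1/3, -1/3]].
det Q = 6; the adjugate gives Q⁻¹ = [[1/2, 1/2], [-2/3, -1/3]].
R⁻¹T = [[10, 12], [-10, -3], [18, 18]].
W = (R⁻¹T)Q⁻¹ = [[-3, 1], [-3, -4], [-3, 3]].

W = [[-3, 1], [-3, -4], [-3, 3]]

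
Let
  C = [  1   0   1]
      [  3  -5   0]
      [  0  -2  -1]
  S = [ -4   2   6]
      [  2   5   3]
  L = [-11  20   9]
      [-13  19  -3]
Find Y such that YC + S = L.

YC = L − S = [[-7, 18, 3], [-15, 14, -6]].
C is on the right of Y, so right-multiply by C⁻¹: Y = (L − S)C⁻¹.
C has determinant -1; C⁻¹ = [[-5, 2, -5], [-3, 1, -3], [6, -2, 5]].
Y = (L − S)C⁻¹ = [[-1, -2, -4], [-3, -4, 3]].

Y = [[-1, -2, -4], [-3, -4, 3]]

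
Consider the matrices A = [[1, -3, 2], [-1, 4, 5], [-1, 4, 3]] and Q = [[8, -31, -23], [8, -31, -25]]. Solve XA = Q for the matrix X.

Since A sits to the right of X, X = QA⁻¹.
det A = -2, so A⁻¹ = [[4, -17/2, 23/2], [1, -5/2, 7/2], [0, 1/2, -1/2]].
X = QA⁻¹ = [[8, -31, -23], [8, -31, -25]] · [[4, -17/2, 23/2], [1, -5/2, 7/2], [0, 1/2, -1/2]] = [[1, -2, -5], [1, -3, -4]].

X = [[1, -2, -5], [1, -3, -4]]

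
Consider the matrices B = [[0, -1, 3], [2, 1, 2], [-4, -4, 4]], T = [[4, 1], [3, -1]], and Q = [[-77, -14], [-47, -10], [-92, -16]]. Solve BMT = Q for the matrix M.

M = B⁻¹QT⁻¹ (apply B⁻¹ on the left and T⁻¹ on the right).
det B = 4; the adjugate gives B⁻¹ = [[3, -2, -5/4], [-4, 3, 3/2], [-1, 1, 1/2]].
det T = -7, so T⁻¹ = [[1/7, 1/7], [3/7, -4/7]].
B⁻¹Q = [[-22, -2], [29, 2], [-16, -4]].
M = (B⁻¹Q)T⁻¹ = [[-4, -2], [5, 3], [-4, 0]].

M = [[-4, -2], [5, 3], [-4, 0]]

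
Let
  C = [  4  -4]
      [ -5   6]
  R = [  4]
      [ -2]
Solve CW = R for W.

Left-multiplying both sides by C⁻¹ gives W = C⁻¹R.
C has determinant 4; C⁻¹ = [[3/2, 1], [5/4, 1]].
W = C⁻¹R = [[3/2, 1], [5/4, 1]] · [[4], [-2]] = [[4], [3]].

W = [[4], [3]]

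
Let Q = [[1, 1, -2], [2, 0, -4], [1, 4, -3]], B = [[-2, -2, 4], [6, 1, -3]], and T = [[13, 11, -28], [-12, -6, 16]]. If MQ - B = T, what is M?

MQ = T + B = [[11, 9, -24], [-6, -5, 13]].
Since Q sits to the right of M, M = (T + B)Q⁻¹.
det Q = 2, so Q⁻¹ = [[8, -5/2, -2], [1, -1/2, 0], [4, -3/2, -1]].
M = (T + B)Q⁻¹ = [[1, 4, 2], [-1, -2, -1]].

M = [[1, 4, 2], [-1, -2, -1]]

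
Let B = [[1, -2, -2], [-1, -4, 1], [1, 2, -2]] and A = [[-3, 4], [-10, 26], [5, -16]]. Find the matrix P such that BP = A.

Left-multiplying both sides by B⁻¹ gives P = B⁻¹A.
det B = 4; the adjugate gives B⁻¹ = [[3/2, -2, -5/2], [-1/4, 0, 1/4], [1/2, -1, -3/2]].
P = B⁻¹A = [[3/2, -2, -5/2], [-1/4, 0, 1/4], [1/2, -1, -3/2]] · [[-3, 4], [-10, 26], [5, -16]] = [[3, -6], [2, -5], [1, 0]].

P = [[3, -6], [2, -5], [1, 0]]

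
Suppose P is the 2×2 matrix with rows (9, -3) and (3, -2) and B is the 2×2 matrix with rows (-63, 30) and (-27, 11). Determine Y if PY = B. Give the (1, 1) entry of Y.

-5

Since P multiplies Y on the left, Y = P⁻¹B.
det P = -9, so P⁻¹ = [[2/9, -1/3], [1/3, -1]].
Y = P⁻¹B = [[2/9, -1/3], [1/3, -1]] · [[-63, 30], [-27, 11]] = [[-5, 3], [6, -1]].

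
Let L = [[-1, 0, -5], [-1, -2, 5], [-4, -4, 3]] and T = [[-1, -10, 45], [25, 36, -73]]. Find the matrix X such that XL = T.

L is on the right of X, so right-multiply by L⁻¹: X = TL⁻¹.
L has determinant 6; L⁻¹ = [[7/3, 10/3, -5/3], [-17/6, -23/6, 5/3], [-2/3, -2/3, 1/3]].
X = TL⁻¹ = [[-1, -10, 45], [25, 36, -73]] · [[7/3, 10/3, -5/3], [-17/6, -23/6, 5/3], [-2/3, -2/3, 1/3]] = [[-4, 5, 0], [5, -6, -6]].

X = [[-4, 5, 0], [5, -6, -6]]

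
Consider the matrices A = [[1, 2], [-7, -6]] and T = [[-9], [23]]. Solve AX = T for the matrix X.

A is on the left of X, so left-multiply by A⁻¹: X = A⁻¹T.
det A = 8, so A⁻¹ = [[-3/4, -1/4], [7/8, 1/8]].
X = A⁻¹T = [[-3/4, -1/4], [7/8, 1/8]] · [[-9], [23]] = [[1], [-5]].

X = [[1], [-5]]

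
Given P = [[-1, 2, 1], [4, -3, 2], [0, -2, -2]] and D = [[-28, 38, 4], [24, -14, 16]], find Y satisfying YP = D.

Y = [[4, -6, -6], [0, 6, -2]]

Since P sits to the right of Y, Y = DP⁻¹.
det P = -2; the adjugate gives P⁻¹ = [[-5, -1, -7/2], [-4, -1, -3], [4, 1, 5/2]].
Y = DP⁻¹ = [[-28, 38, 4], [24, -14, 16]] · [[-5, -1, -7/2], [-4, -1, -3], [4, 1, 5/2]] = [[4, -6, -6], [0, 6, -2]].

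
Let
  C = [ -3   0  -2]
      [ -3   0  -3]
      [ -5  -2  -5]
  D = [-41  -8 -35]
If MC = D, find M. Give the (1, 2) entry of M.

C is on the right of M, so right-multiply by C⁻¹: M = DC⁻¹.
C has determinant 6; C⁻¹ = [[-1, 2/3, 0], [0, 5/6, -1/2], [1, -1, 0]].
M = DC⁻¹ = [[-41, -8, -35]] · [[-1, 2/3, 0], [0, 5/6, -1/2], [1, -1, 0]] = [[6, 1, 4]].

1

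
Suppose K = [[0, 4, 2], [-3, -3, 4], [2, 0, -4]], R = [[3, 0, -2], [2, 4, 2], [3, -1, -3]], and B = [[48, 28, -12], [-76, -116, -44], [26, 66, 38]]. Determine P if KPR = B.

P = [[4, 4, -1], [-4, 4, 5], [2, -2, 0]]

Left-multiply by K⁻¹ and right-multiply by R⁻¹: P = K⁻¹BR⁻¹.
det K = -4; the adjugate gives K⁻¹ = [[-3, -4, -11/2], [1, 1, 3/2], [-3/2, -2, -3]].
det R = -2, so R⁻¹ = [[5, -1, -4], [-6, 3/2, 5], [7, -3/2, -6]].
K⁻¹B = [[17, 17, 3], [11, 11, 1], [2, -8, -8]].
P = (K⁻¹B)R⁻¹ = [[4, 4, -1], [-4, 4, 5], [2, -2, 0]].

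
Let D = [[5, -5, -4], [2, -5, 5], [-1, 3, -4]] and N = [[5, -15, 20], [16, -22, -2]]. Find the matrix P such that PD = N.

P = [[0, 0, -5], [2, 6, 6]]

Right-multiplying both sides by D⁻¹ gives P = ND⁻¹.
D has determinant 6; D⁻¹ = [[5/6, -16/3, -15/2], [1/2, -4, -11/2], [1/6, -5/3, -5/2]].
P = ND⁻¹ = [[5, -15, 20], [16, -22, -2]] · [[5/6, -16/3, -15/2], [1/2, -4, -11/2], [1/6, -5/3, -5/2]] = [[0, 0, -5], [2, 6, 6]].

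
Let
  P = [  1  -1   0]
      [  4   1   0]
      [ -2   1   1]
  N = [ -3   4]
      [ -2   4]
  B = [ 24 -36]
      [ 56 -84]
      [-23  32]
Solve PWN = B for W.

W = P⁻¹BN⁻¹ (apply P⁻¹ on the left and N⁻¹ on the right).
P has determinant 5; P⁻¹ = [[1/5, 1/5, 0], [-4/5, 1/5, 0], [6/5, 1/5, 1]].
N has determinant -4; N⁻¹ = [[-1, 1], [-1/2, 3/4]].
P⁻¹B = [[16, -24], [-8, 12], [17, -28]].
W = (P⁻¹B)N⁻¹ = [[-4, -2], [2, 1], [-3, -4]].

W = [[-4, -2], [2, 1], [-3, -4]]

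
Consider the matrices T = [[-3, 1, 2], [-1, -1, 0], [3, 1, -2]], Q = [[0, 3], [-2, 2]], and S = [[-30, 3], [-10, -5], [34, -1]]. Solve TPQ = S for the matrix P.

P = [[4, -4], [1, -1], [1, 2]]

Isolating P: multiply by T⁻¹ from the left and Q⁻¹ from the right, so P = T⁻¹SQ⁻¹.
T has determinant -4; T⁻¹ = [[-1/2, -1, -1/2], [1/2, 0, 1/2], [-1/2, -3/2, -1]].
det Q = 6, so Q⁻¹ = [[1/3, -1/2], [1/3, 0]].
T⁻¹S = [[8, 4], [2, 1], [-4, 7]].
P = (T⁻¹S)Q⁻¹ = [[4, -4], [1, -1], [1, 2]].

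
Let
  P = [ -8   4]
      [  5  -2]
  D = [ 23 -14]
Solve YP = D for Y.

Right-multiplying both sides by P⁻¹ gives Y = DP⁻¹.
det P = -4, so P⁻¹ = [[1/2, 1], [5/4, 2]].
Y = DP⁻¹ = [[23, -14]] · [[1/2, 1], [5/4, 2]] = [[-6, -5]].

Y = [[-6, -5]]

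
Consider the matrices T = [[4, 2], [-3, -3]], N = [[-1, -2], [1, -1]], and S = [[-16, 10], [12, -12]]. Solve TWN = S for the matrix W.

Left-multiply by T⁻¹ and right-multiply by N⁻¹: W = T⁻¹SN⁻¹.
det T = -6; the adjugate gives T⁻¹ = [[1/2, 1/3], [-1/2, -2/3]].
det N = 3, so N⁻¹ = [[-1/3, 2/3], [-1/3, -1/3]].
T⁻¹S = [[-4, 1], [0, 3]].
W = (T⁻¹S)N⁻¹ = [[1, -3], [-1, -1]].

W = [[1, -3], [-1, -1]]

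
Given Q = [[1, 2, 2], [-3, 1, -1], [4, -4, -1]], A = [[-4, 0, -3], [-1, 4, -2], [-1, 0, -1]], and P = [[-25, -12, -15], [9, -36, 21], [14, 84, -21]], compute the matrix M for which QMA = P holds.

M = [[-1, 5, 4], [2, 1, -1], [2, -5, -1]]

Isolating M: multiply by Q⁻¹ from the left and A⁻¹ from the right, so M = Q⁻¹PA⁻¹.
Q has determinant -3; Q⁻¹ = [[5/3, 2, 4/3], [7/3, 3, 5/3], [-8/3, -4, -7/3]].
det A = 4, so A⁻¹ = [[-1, 0, 3], [1/4, 1/4, -5/4], [1, 0, -4]].
Q⁻¹P = [[-5, 20, -11], [-8, 4, -7], [-2, -20, 5]].
M = (Q⁻¹P)A⁻¹ = [[-1, 5, 4], [2, 1, -1], [2, -5, -1]].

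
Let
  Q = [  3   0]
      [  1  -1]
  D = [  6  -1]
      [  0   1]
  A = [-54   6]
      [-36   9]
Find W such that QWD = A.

W = [[-3, -1], [3, -4]]

Left-multiply by Q⁻¹ and right-multiply by D⁻¹: W = Q⁻¹AD⁻¹.
det Q = -3; the adjugate gives Q⁻¹ = [[1/3, 0], [1/3, -1]].
det D = 6, so D⁻¹ = [[1/6, 1/6], [0, 1]].
Q⁻¹A = [[-18, 2], [18, -7]].
W = (Q⁻¹A)D⁻¹ = [[-3, -1], [3, -4]].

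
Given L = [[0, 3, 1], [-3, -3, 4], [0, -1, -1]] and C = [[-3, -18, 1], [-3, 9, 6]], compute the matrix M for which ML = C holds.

M = [[-6, 1, -3], [5, 1, 3]]

Since L sits to the right of M, M = CL⁻¹.
det L = -6, so L⁻¹ = [[-7/6, -1/3, -5/2], [1/2, 0, 1/2], [-1/2, 0, -3/2]].
M = CL⁻¹ = [[-3, -18, 1], [-3, 9, 6]] · [[-7/6, -1/3, -5/2], [1/2, 0, 1/2], [-1/2, 0, -3/2]] = [[-6, 1, -3], [5, 1, 3]].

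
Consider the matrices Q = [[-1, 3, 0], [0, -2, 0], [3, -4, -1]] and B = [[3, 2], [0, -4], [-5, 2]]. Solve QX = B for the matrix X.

X = [[-3, 4], [0, 2], [-4, 2]]

Since Q multiplies X on the left, X = Q⁻¹B.
det Q = -2, so Q⁻¹ = [[-1, -3/2, 0], [0, -1/2, 0], [-3, -5/2, -1]].
X = Q⁻¹B = [[-1, -3/2, 0], [0, -1/2, 0], [-3, -5/2, -1]] · [[3, 2], [0, -4], [-5, 2]] = [[-3, 4], [0, 2], [-4, 2]].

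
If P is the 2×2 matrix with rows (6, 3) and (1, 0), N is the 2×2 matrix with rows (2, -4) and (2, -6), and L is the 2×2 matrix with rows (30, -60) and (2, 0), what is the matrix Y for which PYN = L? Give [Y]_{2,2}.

Isolating Y: multiply by P⁻¹ from the left and N⁻¹ from the right, so Y = P⁻¹LN⁻¹.
det P = -3; the adjugate gives P⁻¹ = [[0, 1], [1/3, -2]].
det N = -4, so N⁻¹ = [[3/2, -1], [1/2, -1/2]].
P⁻¹L = [[2, 0], [6, -20]].
Y = (P⁻¹L)N⁻¹ = [[3, -2], [-1, 4]].

4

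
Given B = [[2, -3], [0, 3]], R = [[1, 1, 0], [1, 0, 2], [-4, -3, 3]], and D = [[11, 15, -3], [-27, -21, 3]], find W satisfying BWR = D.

Isolating W: multiply by B⁻¹ from the left and R⁻¹ from the right, so W = B⁻¹DR⁻¹.
det B = 6, so B⁻¹ = [[1/2, 1/2], [0, 1/3]].
det R = -5, so R⁻¹ = [[-6/5, 3/5, -2/5], [11/5, -3/5, 2/5], [3/5, 1/5, 1/5]].
B⁻¹D = [[-8, -3, 0], [-9, -7, 1]].
W = (B⁻¹D)R⁻¹ = [[3, -3, 2], [-4, -1, 1]].

W = [[3, -3, 2], [-4, -1, 1]]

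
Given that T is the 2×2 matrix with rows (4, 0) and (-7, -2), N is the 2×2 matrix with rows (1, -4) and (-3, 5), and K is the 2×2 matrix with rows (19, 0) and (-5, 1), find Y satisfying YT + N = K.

Y = [[1, -2], [3, 2]]

YT = K − N = [[18, 4], [-2, -4]].
Since T sits to the right of Y, Y = (K − N)T⁻¹.
det T = -8; the adjugate gives T⁻¹ = [[1/4, 0], [-7/8, -1/2]].
Y = (K − N)T⁻¹ = [[1, -2], [3, 2]].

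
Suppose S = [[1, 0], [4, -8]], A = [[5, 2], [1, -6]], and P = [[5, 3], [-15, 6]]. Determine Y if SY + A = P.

Y = [[0, 1], [2, -1]]

SY = P − A = [[0, 1], [-16, 12]].
Since S multiplies Y on the left, Y = S⁻¹(P − A).
S has determinant -8; S⁻¹ = [[1, 0], [1/2, -1/8]].
Y = S⁻¹(P − A) = [[0, 1], [2, -1]].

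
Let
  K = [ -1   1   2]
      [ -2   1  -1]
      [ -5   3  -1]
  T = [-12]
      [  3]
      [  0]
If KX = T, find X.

Left-multiplying both sides by K⁻¹ gives X = K⁻¹T.
det K = -1; the adjugate gives K⁻¹ = [[-2, -7, 3], [-3, -11, 5], [1, 2, -1]].
X = K⁻¹T = [[-2, -7, 3], [-3, -11, 5], [1, 2, -1]] · [[-12], [3], [0]] = [[3], [3], [-6]].

X = [[3], [3], [-6]]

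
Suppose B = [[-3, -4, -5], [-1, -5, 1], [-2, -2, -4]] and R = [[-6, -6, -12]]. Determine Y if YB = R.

Y = [[0, 0, 3]]

B is on the right of Y, so right-multiply by B⁻¹: Y = RB⁻¹.
B has determinant -2; B⁻¹ = [[-11, 3, 29/2], [3, -1, -4], [4, -1, -11/2]].
Y = RB⁻¹ = [[-6, -6, -12]] · [[-11, 3, 29/2], [3, -1, -4], [4, -1, -11/2]] = [[0, 0, 3]].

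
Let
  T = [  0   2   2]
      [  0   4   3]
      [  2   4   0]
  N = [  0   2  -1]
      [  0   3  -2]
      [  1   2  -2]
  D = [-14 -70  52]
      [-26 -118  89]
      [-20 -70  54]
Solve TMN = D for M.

M = [[-3, -1, 0], [-3, 1, -5], [-3, -4, -2]]

Left-multiply by T⁻¹ and right-multiply by N⁻¹: M = T⁻¹DN⁻¹.
T has determinant -4; T⁻¹ = [[3, -2, 1/2], [-3/2, 1, 0], [2, -1, 0]].
det N = -1, so N⁻¹ = [[2, -2, 1], [2, -1, 0], [3, -2, 0]].
T⁻¹D = [[0, -9, 5], [-5, -13, 11], [-2, -22, 15]].
M = (T⁻¹D)N⁻¹ = [[-3, -1, 0], [-3, 1, -5], [-3, -4, -2]].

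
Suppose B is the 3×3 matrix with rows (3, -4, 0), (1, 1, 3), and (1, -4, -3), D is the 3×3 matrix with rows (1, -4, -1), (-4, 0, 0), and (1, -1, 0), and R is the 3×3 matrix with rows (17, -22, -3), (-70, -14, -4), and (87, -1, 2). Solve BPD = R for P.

Left-multiply by B⁻¹ and right-multiply by D⁻¹: P = B⁻¹RD⁻¹.
det B = 3; the adjugate gives B⁻¹ = [[3, -4, -4], [2, -3, -3], [-5/3, 8/3, 7/3]].
det D = -4, so D⁻¹ = [[0, -1/4, 0], [0, -1/4, -1], [-1, 3/4, 4]].
B⁻¹R = [[-17, -6, -1], [-17, 1, 0], [-12, -3, -1]].
P = (B⁻¹R)D⁻¹ = [[1, 5, 2], [0, 4, -1], [1, 3, -1]].

P = [[1, 5, 2], [0, 4, -1], [1, 3, -1]]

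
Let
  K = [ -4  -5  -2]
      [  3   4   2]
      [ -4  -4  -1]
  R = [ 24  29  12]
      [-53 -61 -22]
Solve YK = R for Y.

Since K sits to the right of Y, Y = RK⁻¹.
K has determinant 1; K⁻¹ = [[4, 3, -2], [-5, -4, 2], [4, 4, -1]].
Y = RK⁻¹ = [[24, 29, 12], [-53, -61, -22]] · [[4, 3, -2], [-5, -4, 2], [4, 4, -1]] = [[-1, 4, -2], [5, -3, 6]].

Y = [[-1, 4, -2], [5, -3, 6]]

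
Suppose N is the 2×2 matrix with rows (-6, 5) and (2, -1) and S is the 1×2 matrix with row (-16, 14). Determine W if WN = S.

W = [[3, 1]]

Since N sits to the right of W, W = SN⁻¹.
det N = -4, so N⁻¹ = [[1/4, 5/4], [1/2, 3/2]].
W = SN⁻¹ = [[-16, 14]] · [[1/4, 5/4], [1/2, 3/2]] = [[3, 1]].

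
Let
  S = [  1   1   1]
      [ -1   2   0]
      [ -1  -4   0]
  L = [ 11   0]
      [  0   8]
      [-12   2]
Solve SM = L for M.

M = [[4, -6], [2, 1], [5, 5]]

S is on the left of M, so left-multiply by S⁻¹: M = S⁻¹L.
S has determinant 6; S⁻¹ = [[0, -2/3, -1/3], [0, 1/6, -1/6], [1, 1/2, 1/2]].
M = S⁻¹L = [[0, -2/3, -1/3], [0, 1/6, -1/6], [1, 1/2, 1/2]] · [[11, 0], [0, 8], [-12, 2]] = [[4, -6], [2, 1], [5, 5]].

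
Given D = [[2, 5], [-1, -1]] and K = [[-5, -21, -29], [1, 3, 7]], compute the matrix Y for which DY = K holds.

Y = [[0, 2, -2], [-1, -5, -5]]

Since D multiplies Y on the left, Y = D⁻¹K.
det D = 3, so D⁻¹ = [[-1/3, -5/3], [1/3, 2/3]].
Y = D⁻¹K = [[-1/3, -5/3], [1/3, 2/3]] · [[-5, -21, -29], [1, 3, 7]] = [[0, 2, -2], [-1, -5, -5]].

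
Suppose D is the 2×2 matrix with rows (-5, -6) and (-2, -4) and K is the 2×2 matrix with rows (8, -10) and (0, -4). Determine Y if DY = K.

Y = [[-4, 2], [2, 0]]

Since D multiplies Y on the left, Y = D⁻¹K.
det D = 8, so D⁻¹ = [[-1/2, 3/4], [1/4, -5/8]].
Y = D⁻¹K = [[-1/2, 3/4], [1/4, -5/8]] · [[8, -10], [0, -4]] = [[-4, 2], [2, 0]].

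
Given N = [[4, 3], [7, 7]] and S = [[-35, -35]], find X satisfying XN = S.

X = [[0, -5]]

Since N sits to the right of X, X = SN⁻¹.
det N = 7, so N⁻¹ = [[1, -3/7], [-1, 4/7]].
X = SN⁻¹ = [[-35, -35]] · [[1, -3/7], [-1, 4/7]] = [[0, -5]].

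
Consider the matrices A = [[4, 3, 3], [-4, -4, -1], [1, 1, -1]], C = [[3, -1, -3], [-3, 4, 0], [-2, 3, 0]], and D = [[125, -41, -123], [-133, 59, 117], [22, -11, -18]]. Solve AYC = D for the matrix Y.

Isolating Y: multiply by A⁻¹ from the left and C⁻¹ from the right, so Y = A⁻¹DC⁻¹.
det A = 5; the adjugate gives A⁻¹ = [[1, 6/5, 9/5], [-1, -7/5, -8/5], [0, -1/5, -4/5]].
C has determinant 3; C⁻¹ = [[0, -3, 4], [0, -2, 3], [-1/3, -7/3, 3]].
A⁻¹D = [[5, 10, -15], [26, -24, -12], [9, -3, -9]].
Y = (A⁻¹D)C⁻¹ = [[5, 0, 5], [4, -2, -4], [3, 0, 0]].

Y = [[5, 0, 5], [4, -2, -4], [3, 0, 0]]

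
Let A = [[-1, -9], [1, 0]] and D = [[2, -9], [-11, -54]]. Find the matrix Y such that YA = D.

Y = [[1, 3], [6, -5]]

Since A sits to the right of Y, Y = DA⁻¹.
det A = 9, so A⁻¹ = [[0, 1], [-1/9, -1/9]].
Y = DA⁻¹ = [[2, -9], [-11, -54]] · [[0, 1], [-1/9, -1/9]] = [[1, 3], [6, -5]].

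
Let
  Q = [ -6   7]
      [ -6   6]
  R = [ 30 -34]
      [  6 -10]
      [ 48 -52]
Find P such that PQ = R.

Since Q sits to the right of P, P = RQ⁻¹.
Q has determinant 6; Q⁻¹ = [[1, -7/6], [1, -1]].
P = RQ⁻¹ = [[30, -34], [6, -10], [48, -52]] · [[1, -7/6], [1, -1]] = [[-4, -1], [-4, 3], [-4, -4]].

P = [[-4, -1], [-4, 3], [-4, -4]]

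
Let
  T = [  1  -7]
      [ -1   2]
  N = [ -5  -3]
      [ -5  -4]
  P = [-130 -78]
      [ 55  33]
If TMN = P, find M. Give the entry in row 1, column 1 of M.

5

Isolating M: multiply by T⁻¹ from the left and N⁻¹ from the right, so M = T⁻¹PN⁻¹.
T has determinant -5; T⁻¹ = [[-2/5, -7/5], [-1/5, -1/5]].
det N = 5; the adjugate gives N⁻¹ = [[-4/5, 3/5], [1, -1]].
T⁻¹P = [[-25, -15], [15, 9]].
M = (T⁻¹P)N⁻¹ = [[5, 0], [-3, 0]].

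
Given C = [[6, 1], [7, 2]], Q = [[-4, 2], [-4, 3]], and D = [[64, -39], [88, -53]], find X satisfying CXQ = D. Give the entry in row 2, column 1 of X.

Left-multiply by C⁻¹ and right-multiply by Q⁻¹: X = C⁻¹DQ⁻¹.
det C = 5, so C⁻¹ = [[2/5, -1/5], [-7/5, 6/5]].
Q has determinant -4; Q⁻¹ = [[-3/4, 1/2], [-1, 1]].
C⁻¹D = [[8, -5], [16, -9]].
X = (C⁻¹D)Q⁻¹ = [[-1, -1], [-3, -1]].

-3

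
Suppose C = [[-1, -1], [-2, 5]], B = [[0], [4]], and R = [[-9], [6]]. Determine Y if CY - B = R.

Y = [[5], [4]]

CY = R + B = [[-9], [10]].
Left-multiplying both sides by C⁻¹ gives Y = C⁻¹(R + B).
det C = -7; the adjugate gives C⁻¹ = [[-5/7, -1/7], [-2/7, 1/7]].
Y = C⁻¹(R + B) = [[5], [4]].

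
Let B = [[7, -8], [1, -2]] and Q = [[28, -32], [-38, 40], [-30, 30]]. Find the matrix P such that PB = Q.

B is on the right of P, so right-multiply by B⁻¹: P = QB⁻¹.
B has determinant -6; B⁻¹ = [[1/3, -4/3], [1/6, -7/6]].
P = QB⁻¹ = [[28, -32], [-38, 40], [-30, 30]] · [[1/3, -4/3], [1/6, -7/6]] = [[4, 0], [-6, 4], [-5, 5]].

P = [[4, 0], [-6, 4], [-5, 5]]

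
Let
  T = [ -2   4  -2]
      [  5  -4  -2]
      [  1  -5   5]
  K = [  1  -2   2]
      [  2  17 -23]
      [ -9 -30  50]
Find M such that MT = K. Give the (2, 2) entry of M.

Right-multiplying both sides by T⁻¹ gives M = KT⁻¹.
det T = -6; the adjugate gives T⁻¹ = [[5, 5/3, 8/3], [9/2, 4/3, 7/3], [7/2, 1, 2]].
M = KT⁻¹ = [[1, -2, 2], [2, 17, -23], [-9, -30, 50]] · [[5, 5/3, 8/3], [9/2, 4/3, 7/3], [7/2, 1, 2]] = [[3, 1, 2], [6, 3, -1], [-5, -5, 6]].

3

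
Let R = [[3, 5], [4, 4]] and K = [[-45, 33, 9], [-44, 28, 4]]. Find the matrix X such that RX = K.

Since R multiplies X on the left, X = R⁻¹K.
det R = -8; the adjugate gives R⁻¹ = [[-1/2, 5/8], [1/2, -3/8]].
X = R⁻¹K = [[-1/2, 5/8], [1/2, -3/8]] · [[-45, 33, 9], [-44, 28, 4]] = [[-5, 1, -2], [-6, 6, 3]].

X = [[-5, 1, -2], [-6, 6, 3]]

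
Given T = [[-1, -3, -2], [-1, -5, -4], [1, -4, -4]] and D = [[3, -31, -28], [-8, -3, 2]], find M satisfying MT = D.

M = [[4, -1, 6], [5, 0, -3]]

T is on the right of M, so right-multiply by T⁻¹: M = DT⁻¹.
det T = 2, so T⁻¹ = [[2, -2, 1], [-4, 3, -1], [9/2, -7/2, 1]].
M = DT⁻¹ = [[3, -31, -28], [-8, -3, 2]] · [[2, -2, 1], [-4, 3, -1], [9/2, -7/2, 1]] = [[4, -1, 6], [5, 0, -3]].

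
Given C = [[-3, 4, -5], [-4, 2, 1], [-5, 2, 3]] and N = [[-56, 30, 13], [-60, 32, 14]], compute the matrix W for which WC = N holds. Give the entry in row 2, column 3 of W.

Since C sits to the right of W, W = NC⁻¹.
C has determinant 6; C⁻¹ = [[2/3, -11/3, 7/3], [7/6, -17/3, 23/6], [1/3, -7/3, 5/3]].
W = NC⁻¹ = [[-56, 30, 13], [-60, 32, 14]] · [[2/3, -11/3, 7/3], [7/6, -17/3, 23/6], [1/3, -7/3, 5/3]] = [[2, 5, 6], [2, 6, 6]].

6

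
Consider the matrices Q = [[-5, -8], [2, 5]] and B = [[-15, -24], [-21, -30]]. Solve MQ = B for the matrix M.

Right-multiplying both sides by Q⁻¹ gives M = BQ⁻¹.
det Q = -9; the adjugate gives Q⁻¹ = [[-5/9, -8/9], [2/9, 5/9]].
M = BQ⁻¹ = [[-15, -24], [-21, -30]] · [[-5/9, -8/9], [2/9, 5/9]] = [[3, 0], [5, 2]].

M = [[3, 0], [5, 2]]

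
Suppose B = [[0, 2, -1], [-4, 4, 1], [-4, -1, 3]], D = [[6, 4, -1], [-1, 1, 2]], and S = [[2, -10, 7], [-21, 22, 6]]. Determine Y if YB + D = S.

YB = S − D = [[-4, -14, 8], [-20, 21, 4]].
Since B sits to the right of Y, Y = (S − D)B⁻¹.
det B = -4, so B⁻¹ = [[-13/4, 5/4, -3/2], [-2, 1, -1], [-5, 2, -2]].
Y = (S − D)B⁻¹ = [[1, -3, 4], [3, 4, 1]].

Y = [[1, -3, 4], [3, 4, 1]]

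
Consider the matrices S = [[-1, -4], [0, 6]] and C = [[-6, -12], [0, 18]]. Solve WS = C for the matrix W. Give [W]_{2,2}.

Right-multiplying both sides by S⁻¹ gives W = CS⁻¹.
det S = -6; the adjugate gives S⁻¹ = [[-1, -2/3], [0, 1/6]].
W = CS⁻¹ = [[-6, -12], [0, 18]] · [[-1, -2/3], [0, 1/6]] = [[6, 2], [0, 3]].

3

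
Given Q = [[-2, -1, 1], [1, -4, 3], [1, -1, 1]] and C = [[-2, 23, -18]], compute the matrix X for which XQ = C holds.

Since Q sits to the right of X, X = CQ⁻¹.
det Q = 3; the adjugate gives Q⁻¹ = [[-1/3, 0, 1/3], [2/3, -1, 7/3], [1, -1, 3]].
X = CQ⁻¹ = [[-2, 23, -18]] · [[-1/3, 0, 1/3], [2/3, -1, 7/3], [1, -1, 3]] = [[-2, -5, -1]].

X = [[-2, -5, -1]]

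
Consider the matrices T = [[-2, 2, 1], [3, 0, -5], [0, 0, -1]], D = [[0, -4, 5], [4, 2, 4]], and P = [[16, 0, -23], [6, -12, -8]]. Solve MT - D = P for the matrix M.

MT = P + D = [[16, -4, -18], [10, -10, -4]].
Right-multiplying both sides by T⁻¹ gives M = (P + D)T⁻¹.
T has determinant 6; T⁻¹ = [[0, 1/3, -5/3], [1/2, 1/3, -7/6], [0, 0, -1]].
M = (P + D)T⁻¹ = [[-2, 4, -4], [-5, 0, -1]].

M = [[-2, 4, -4], [-5, 0, -1]]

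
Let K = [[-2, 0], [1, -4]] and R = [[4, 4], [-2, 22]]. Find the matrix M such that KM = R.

M = [[-2, -2], [0, -6]]

Left-multiplying both sides by K⁻¹ gives M = K⁻¹R.
K has determinant 8; K⁻¹ = [[-1/2, 0], [-1/8, -1/4]].
M = K⁻¹R = [[-1/2, 0], [-1/8, -1/4]] · [[4, 4], [-2, 22]] = [[-2, -2], [0, -6]].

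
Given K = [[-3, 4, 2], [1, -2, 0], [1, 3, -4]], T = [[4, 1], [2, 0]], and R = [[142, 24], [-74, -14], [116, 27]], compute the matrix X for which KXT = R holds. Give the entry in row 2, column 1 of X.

X = K⁻¹RT⁻¹ (apply K⁻¹ on the left and T⁻¹ on the right).
K has determinant 2; K⁻¹ = [[4, 11, 2], [2, 5, 1], [5/2, 13/2, 1]].
det T = -2; the adjugate gives T⁻¹ = [[0, 1/2], [1, -2]].
K⁻¹R = [[-14, -4], [30, 5], [-10, -4]].
X = (K⁻¹R)T⁻¹ = [[-4, 1], [5, 5], [-4, 3]].

5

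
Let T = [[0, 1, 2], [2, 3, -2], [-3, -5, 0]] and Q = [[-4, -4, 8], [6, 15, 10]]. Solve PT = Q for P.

Since T sits to the right of P, P = QT⁻¹.
det T = 4; the adjugate gives T⁻¹ = [[-5/2, -5/2, -2], [3/2, 3/2, 1], [-1/4, -3/4, -1/2]].
P = QT⁻¹ = [[-4, -4, 8], [6, 15, 10]] · [[-5/2, -5/2, -2], [3/2, 3/2, 1], [-1/4, -3/4, -1/2]] = [[2, -2, 0], [5, 0, -2]].

P = [[2, -2, 0], [5, 0, -2]]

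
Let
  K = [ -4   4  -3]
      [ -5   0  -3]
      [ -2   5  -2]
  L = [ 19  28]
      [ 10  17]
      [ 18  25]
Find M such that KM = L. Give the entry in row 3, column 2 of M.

-4

Left-multiplying both sides by K⁻¹ gives M = K⁻¹L.
K has determinant -1; K⁻¹ = [[-15, 7, 12], [4, -2, -3], [25, -12, -20]].
M = K⁻¹L = [[-15, 7, 12], [4, -2, -3], [25, -12, -20]] · [[19, 28], [10, 17], [18, 25]] = [[1, -1], [2, 3], [-5, -4]].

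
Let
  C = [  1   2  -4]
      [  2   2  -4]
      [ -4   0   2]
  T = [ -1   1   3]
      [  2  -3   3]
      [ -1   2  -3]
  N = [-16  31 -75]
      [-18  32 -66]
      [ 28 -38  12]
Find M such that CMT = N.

M = C⁻¹NT⁻¹ (apply C⁻¹ on the left and T⁻¹ on the right).
det C = -4, so C⁻¹ = [[-1, 1, 0], [-3, 7/2, 1], [-2, 2, 1/2]].
det T = 3, so T⁻¹ = [[1, 3, 4], [1, 2, 3], [1/3, 1/3, 1/3]].
C⁻¹N = [[-2, 1, 9], [13, -19, 6], [10, -17, 24]].
M = (C⁻¹N)T⁻¹ = [[2, -1, -2], [-4, 3, -3], [1, 4, -3]].

M = [[2, -1, -2], [-4, 3, -3], [1, 4, -3]]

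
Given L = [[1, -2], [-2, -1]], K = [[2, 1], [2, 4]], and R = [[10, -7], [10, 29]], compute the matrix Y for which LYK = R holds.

Y = [[3, -4], [-3, 0]]

Isolating Y: multiply by L⁻¹ from the left and K⁻¹ from the right, so Y = L⁻¹RK⁻¹.
det L = -5; the adjugate gives L⁻¹ = [[1/5, -2/5], [-2/5, -1/5]].
det K = 6, so K⁻¹ = [[2/3, -1/6], [-1/3, 1/3]].
L⁻¹R = [[-2, -13], [-6, -3]].
Y = (L⁻¹R)K⁻¹ = [[3, -4], [-3, 0]].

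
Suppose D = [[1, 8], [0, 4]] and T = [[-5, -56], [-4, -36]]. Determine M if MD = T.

Since D sits to the right of M, M = TD⁻¹.
det D = 4, so D⁻¹ = [[1, -2], [0, 1/4]].
M = TD⁻¹ = [[-5, -56], [-4, -36]] · [[1, -2], [0, 1/4]] = [[-5, -4], [-4, -1]].

M = [[-5, -4], [-4, -1]]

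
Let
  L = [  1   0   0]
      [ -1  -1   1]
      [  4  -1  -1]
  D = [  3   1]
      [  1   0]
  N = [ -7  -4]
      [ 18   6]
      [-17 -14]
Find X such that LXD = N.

Left-multiply by L⁻¹ and right-multiply by D⁻¹: X = L⁻¹ND⁻¹.
L has determinant 2; L⁻¹ = [[1, 0, 0], [3/2, -1/2, -1/2], [5/2, 1/2, -1/2]].
det D = -1; the adjugate gives D⁻¹ = [[0, 1], [1, -3]].
L⁻¹N = [[-7, -4], [-11, -2], [0, 0]].
X = (L⁻¹N)D⁻¹ = [[-4, 5], [-2, -5], [0, 0]].

X = [[-4, 5], [-2, -5], [0, 0]]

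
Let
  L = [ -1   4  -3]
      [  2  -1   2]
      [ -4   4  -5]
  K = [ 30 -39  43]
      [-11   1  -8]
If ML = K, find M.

M = [[-4, 3, -5], [-3, -1, 3]]

L is on the right of M, so right-multiply by L⁻¹: M = KL⁻¹.
det L = -1, so L⁻¹ = [[3, -8, -5], [-2, 7, 4], [-4, 12, 7]].
M = KL⁻¹ = [[30, -39, 43], [-11, 1, -8]] · [[3, -8, -5], [-2, 7, 4], [-4, 12, 7]] = [[-4, 3, -5], [-3, -1, 3]].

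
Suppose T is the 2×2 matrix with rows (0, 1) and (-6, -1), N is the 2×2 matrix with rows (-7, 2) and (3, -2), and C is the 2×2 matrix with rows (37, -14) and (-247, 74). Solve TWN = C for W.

W = T⁻¹CN⁻¹ (apply T⁻¹ on the left and N⁻¹ on the right).
det T = 6, so T⁻¹ = [[-1/6, -1/6], [1, 0]].
N has determinant 8; N⁻¹ = [[-1/4, -1/4], [-3/8, -7/8]].
T⁻¹C = [[35, -10], [37, -14]].
W = (T⁻¹C)N⁻¹ = [[-5, 0], [-4, 3]].

W = [[-5, 0], [-4, 3]]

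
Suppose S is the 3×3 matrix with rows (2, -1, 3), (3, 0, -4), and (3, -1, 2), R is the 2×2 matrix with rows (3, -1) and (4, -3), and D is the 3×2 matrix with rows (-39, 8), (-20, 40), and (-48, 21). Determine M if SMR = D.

M = [[0, -4], [2, -5], [-5, 2]]

Isolating M: multiply by S⁻¹ from the left and R⁻¹ from the right, so M = S⁻¹DR⁻¹.
det S = 1; the adjugate gives S⁻¹ = [[-4, -1, 4], [-18, -5, 17], [-3, -1, 3]].
det R = -5; the adjugate gives R⁻¹ = [[3/5, -1/5], [4/5, -3/5]].
S⁻¹D = [[-16, 12], [-14, 13], [-7, -1]].
M = (S⁻¹D)R⁻¹ = [[0, -4], [2, -5], [-5, 2]].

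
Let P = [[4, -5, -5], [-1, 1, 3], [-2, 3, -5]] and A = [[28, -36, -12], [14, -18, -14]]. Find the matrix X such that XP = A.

P is on the right of X, so right-multiply by P⁻¹: X = AP⁻¹.
P has determinant 4; P⁻¹ = [[-7/2, -10, -5/2], [-11/4, -15/2, -7/4], [-1/4, -1/2, -1/4]].
X = AP⁻¹ = [[28, -36, -12], [14, -18, -14]] · [[-7/2, -10, -5/2], [-11/4, -15/2, -7/4], [-1/4, -1/2, -1/4]] = [[4, -4, -4], [4, 2, 0]].

X = [[4, -4, -4], [4, 2, 0]]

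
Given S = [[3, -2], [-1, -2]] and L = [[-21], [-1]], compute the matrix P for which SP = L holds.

S is on the left of P, so left-multiply by S⁻¹: P = S⁻¹L.
det S = -8; the adjugate gives S⁻¹ = [[1/4, -1/4], [-1/8, -3/8]].
P = S⁻¹L = [[1/4, -1/4], [-1/8, -3/8]] · [[-21], [-1]] = [[-5], [3]].

P = [[-5], [3]]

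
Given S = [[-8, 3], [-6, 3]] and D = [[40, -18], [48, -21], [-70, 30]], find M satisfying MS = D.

Right-multiplying both sides by S⁻¹ gives M = DS⁻¹.
det S = -6, so S⁻¹ = [[-1/2, 1/2], [-1, 4/3]].
M = DS⁻¹ = [[40, -18], [48, -21], [-70, 30]] · [[-1/2, 1/2], [-1, 4/3]] = [[-2, -4], [-3, -4], [5, 5]].

M = [[-2, -4], [-3, -4], [5, 5]]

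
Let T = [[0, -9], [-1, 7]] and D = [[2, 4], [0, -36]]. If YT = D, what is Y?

Y = [[-2, -2], [4, 0]]

T is on the right of Y, so right-multiply by T⁻¹: Y = DT⁻¹.
T has determinant -9; T⁻¹ = [[-7/9, -1], [-1/9, 0]].
Y = DT⁻¹ = [[2, 4], [0, -36]] · [[-7/9, -1], [-1/9, 0]] = [[-2, -2], [4, 0]].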